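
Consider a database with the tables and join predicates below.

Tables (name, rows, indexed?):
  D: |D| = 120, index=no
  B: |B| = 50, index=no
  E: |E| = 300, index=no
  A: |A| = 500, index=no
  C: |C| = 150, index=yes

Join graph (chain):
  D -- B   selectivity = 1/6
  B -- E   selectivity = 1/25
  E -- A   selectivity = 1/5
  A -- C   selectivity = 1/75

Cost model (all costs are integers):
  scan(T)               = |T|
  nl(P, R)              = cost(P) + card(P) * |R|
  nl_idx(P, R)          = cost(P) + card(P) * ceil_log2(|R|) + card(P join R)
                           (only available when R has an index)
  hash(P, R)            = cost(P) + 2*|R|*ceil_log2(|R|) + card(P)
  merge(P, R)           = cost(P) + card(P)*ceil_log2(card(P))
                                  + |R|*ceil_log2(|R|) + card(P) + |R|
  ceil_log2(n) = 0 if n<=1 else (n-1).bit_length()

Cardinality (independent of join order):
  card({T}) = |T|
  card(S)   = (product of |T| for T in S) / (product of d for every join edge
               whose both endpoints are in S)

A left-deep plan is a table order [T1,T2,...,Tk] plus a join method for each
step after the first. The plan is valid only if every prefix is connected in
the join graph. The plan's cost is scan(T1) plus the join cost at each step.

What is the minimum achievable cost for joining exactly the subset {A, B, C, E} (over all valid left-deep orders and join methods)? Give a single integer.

Selinger DP over subsets of {A,B,C,E}:
  {B}: scan cost=50, card=50
  {E}: scan cost=300, card=300
  {A}: scan cost=500, card=500
  {C}: scan cost=150, card=150
  {BE}: card=600; try (B,hash)→1200, (E,merge)→3400, (B,merge)→3650, (E,hash)→5500, (E,nl)→15050, (B,nl)→15300; best=1200 via (B,hash)
  {AE}: card=30000; try (E,hash)→6400, (A,merge)→8300, (E,merge)→8500, (A,hash)→9600, (A,nl)→150300, (E,nl)→150500; best=6400 via (E,hash)
  {AC}: card=1000; try (C,hash)→3400, (C,nl_idx)→5500, (A,merge)→6500, (C,merge)→6850, (A,hash)→9300, (A,nl)→75150 …(+1); best=3400 via (C,hash)
  {ABE}: card=60000; try (A,hash)→10800, (A,merge)→12800, (B,hash)→37000, (A,nl)→301200, (B,merge)→486750, (B,nl)→1506400; best=10800 via (A,hash)
  {ACE}: card=60000; try (E,hash)→9800, (E,merge)→17400, (C,hash)→38800, (E,nl)→303400, (C,nl_idx)→306400, (C,merge)→487750 …(+1); best=9800 via (E,hash)
  {ABCE}: card=120000; try (B,hash)→70400, (C,hash)→73200, (C,nl_idx)→610800, (B,merge)→1030150, (C,merge)→1032150, (B,nl)→3009800 …(+1); best=70400 via (B,hash)

70400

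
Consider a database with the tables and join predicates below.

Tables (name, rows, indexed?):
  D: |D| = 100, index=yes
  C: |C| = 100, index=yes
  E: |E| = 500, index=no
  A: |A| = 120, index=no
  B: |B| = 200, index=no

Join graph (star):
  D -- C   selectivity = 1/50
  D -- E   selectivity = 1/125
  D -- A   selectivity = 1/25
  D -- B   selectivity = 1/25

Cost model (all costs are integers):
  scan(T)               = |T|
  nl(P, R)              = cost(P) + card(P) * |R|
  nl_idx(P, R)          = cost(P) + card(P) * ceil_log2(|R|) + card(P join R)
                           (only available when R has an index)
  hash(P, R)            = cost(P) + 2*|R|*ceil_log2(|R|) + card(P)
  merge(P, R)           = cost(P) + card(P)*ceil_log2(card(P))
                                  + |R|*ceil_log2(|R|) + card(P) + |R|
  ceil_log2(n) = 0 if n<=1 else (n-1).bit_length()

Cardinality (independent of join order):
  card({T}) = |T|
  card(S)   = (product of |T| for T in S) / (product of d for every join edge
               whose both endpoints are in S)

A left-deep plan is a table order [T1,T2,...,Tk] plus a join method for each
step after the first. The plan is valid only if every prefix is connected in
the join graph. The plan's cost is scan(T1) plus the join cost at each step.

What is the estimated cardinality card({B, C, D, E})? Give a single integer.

6400

Tables in S: B(200), C(100), D(100), E(500)
Edges inside S: D-C(d=50), D-E(d=125), D-B(d=25)
numerator = 200 * 100 * 100 * 500 = 1000000000
denominator = 50 * 125 * 25 = 156250
card(S) = 1000000000 / 156250 = 6400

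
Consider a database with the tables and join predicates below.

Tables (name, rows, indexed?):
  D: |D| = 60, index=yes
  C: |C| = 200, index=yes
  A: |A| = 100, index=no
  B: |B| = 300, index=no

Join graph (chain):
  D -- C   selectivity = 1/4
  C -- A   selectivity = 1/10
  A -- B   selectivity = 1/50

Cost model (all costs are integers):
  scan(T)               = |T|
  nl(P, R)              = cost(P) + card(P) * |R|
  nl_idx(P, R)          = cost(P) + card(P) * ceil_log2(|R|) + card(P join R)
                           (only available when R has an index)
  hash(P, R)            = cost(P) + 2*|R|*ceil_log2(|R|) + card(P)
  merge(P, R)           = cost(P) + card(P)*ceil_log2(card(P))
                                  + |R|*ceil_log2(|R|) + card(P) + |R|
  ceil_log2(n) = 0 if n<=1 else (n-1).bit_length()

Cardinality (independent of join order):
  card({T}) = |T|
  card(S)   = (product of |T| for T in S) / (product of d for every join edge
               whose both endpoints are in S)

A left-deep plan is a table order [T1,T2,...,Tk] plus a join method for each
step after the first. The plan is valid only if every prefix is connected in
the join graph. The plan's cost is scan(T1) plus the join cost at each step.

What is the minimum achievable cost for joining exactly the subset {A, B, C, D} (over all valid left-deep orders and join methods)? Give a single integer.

18520

Selinger DP over subsets of {A,B,C,D}:
  {D}: scan cost=60, card=60
  {C}: scan cost=200, card=200
  {A}: scan cost=100, card=100
  {B}: scan cost=300, card=300
  {CD}: card=3000; try (D,hash)→1120, (C,merge)→2280, (D,merge)→2420, (C,hash)→3320, (C,nl_idx)→3540, (D,nl_idx)→4400 …(+2); best=1120 via (D,hash)
  {AC}: card=2000; try (A,hash)→1800, (C,merge)→2700, (A,merge)→2800, (C,nl_idx)→2900, (C,hash)→3400, (C,nl)→20100 …(+1); best=1800 via (A,hash)
  {AB}: card=600; try (A,hash)→2000, (B,merge)→3900, (A,merge)→4100, (B,hash)→5600, (B,nl)→30100, (A,nl)→30300; best=2000 via (A,hash)
  {ACD}: card=30000; try (D,hash)→4520, (A,hash)→5520, (D,merge)→26220, (A,merge)→40920, (D,nl_idx)→43800, (D,nl)→121800 …(+1); best=4520 via (D,hash)
  {ABC}: card=12000; try (C,hash)→5800, (B,hash)→9200, (C,merge)→10400, (C,nl_idx)→18800, (B,merge)→28800, (C,nl)→122000 …(+1); best=5800 via (C,hash)
  {ABCD}: card=180000; try (D,hash)→18520, (B,hash)→39920, (D,merge)→186220, (D,nl_idx)→257800, (B,merge)→487520, (D,nl)→725800 …(+1); best=18520 via (D,hash)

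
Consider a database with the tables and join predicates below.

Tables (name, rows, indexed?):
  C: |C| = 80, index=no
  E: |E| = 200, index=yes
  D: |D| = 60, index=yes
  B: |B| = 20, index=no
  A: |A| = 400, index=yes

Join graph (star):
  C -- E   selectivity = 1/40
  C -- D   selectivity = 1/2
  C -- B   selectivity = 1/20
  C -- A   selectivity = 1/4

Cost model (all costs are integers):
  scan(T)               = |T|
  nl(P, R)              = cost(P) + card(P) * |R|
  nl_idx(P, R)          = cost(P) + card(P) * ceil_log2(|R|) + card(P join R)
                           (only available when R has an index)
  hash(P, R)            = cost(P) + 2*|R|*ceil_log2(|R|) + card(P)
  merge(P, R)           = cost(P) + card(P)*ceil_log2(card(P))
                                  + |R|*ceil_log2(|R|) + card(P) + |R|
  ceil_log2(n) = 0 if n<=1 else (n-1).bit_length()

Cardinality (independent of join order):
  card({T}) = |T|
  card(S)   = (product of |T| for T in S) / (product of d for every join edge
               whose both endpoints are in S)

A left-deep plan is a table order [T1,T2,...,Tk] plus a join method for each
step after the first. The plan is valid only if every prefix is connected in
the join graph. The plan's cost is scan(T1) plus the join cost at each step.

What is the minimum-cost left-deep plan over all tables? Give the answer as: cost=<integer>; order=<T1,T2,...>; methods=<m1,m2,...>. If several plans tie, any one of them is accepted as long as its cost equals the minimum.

Selinger DP (subsets sized 1..n):
  {C}: scan cost=80, card=80
  {E}: scan cost=200, card=200
  {D}: scan cost=60, card=60
  {B}: scan cost=20, card=20
  {A}: scan cost=400, card=400
  {CE}: card=400; try (E,nl_idx)→1120, (C,hash)→1520, (E,merge)→2520, (C,merge)→2640, (E,hash)→3360, (E,nl)→16080 …(+1); best=1120 via (E,nl_idx)
  {CD}: card=2400; try (D,hash)→880, (C,merge)→1120, (D,merge)→1140, (C,hash)→1240, (D,nl_idx)→2960, (C,nl)→4860 …(+1); best=880 via (D,hash)
  {BC}: card=80; try (B,hash)→360, (C,merge)→780, (B,merge)→840, (C,hash)→1160, (C,nl)→1620, (B,nl)→1680; best=360 via (B,hash)
  {AC}: card=8000; try (C,hash)→1920, (A,merge)→4720, (C,merge)→5040, (A,hash)→7360, (A,nl_idx)→8800, (A,nl)→32080 …(+1); best=1920 via (C,hash)
  {CDE}: card=12000; try (D,hash)→2240, (D,merge)→5540, (E,hash)→6480, (D,nl_idx)→15520, (D,nl)→25120, (E,nl_idx)→32080 …(+2); best=2240 via (D,hash)
  {BCE}: card=400; try (E,nl_idx)→1400, (B,hash)→1720, (E,merge)→2800, (E,hash)→3640, (B,merge)→5240, (B,nl)→9120 …(+1); best=1400 via (E,nl_idx)
  {ACE}: card=40000; try (A,hash)→8720, (A,merge)→9120, (E,hash)→13120, (A,nl_idx)→44720, (E,nl_idx)→105920, (E,merge)→115720 …(+2); best=8720 via (A,hash)
  {BCD}: card=2400; try (D,hash)→1160, (D,merge)→1420, (D,nl_idx)→3240, (B,hash)→3480, (D,nl)→5160, (B,merge)→32200 …(+1); best=1160 via (D,hash)
  {ACD}: card=240000; try (A,hash)→10480, (D,hash)→10640, (A,merge)→36080, (D,merge)→114340, (A,nl_idx)→262480, (D,nl_idx)→289920 …(+2); best=10480 via (A,hash)
  {ABC}: card=8000; try (A,merge)→5000, (A,hash)→7640, (A,nl_idx)→9080, (B,hash)→10120, (A,nl)→32360, (B,merge)→114040 …(+1); best=5000 via (A,merge)
  {BCDE}: card=12000; try (D,hash)→2520, (D,merge)→5820, (E,hash)→6760, (B,hash)→14440, (D,nl_idx)→15800, (D,nl)→25400 …(+5); best=2520 via (D,hash)
  {ACDE}: card=1200000; try (A,hash)→21440, (D,hash)→49440, (A,merge)→186240, (E,hash)→253680, (D,merge)→689140, (A,nl_idx)→1310240 …(+6); best=21440 via (A,hash)
  {ABCE}: card=40000; try (A,hash)→9000, (A,merge)→9400, (E,hash)→16200, (A,nl_idx)→45000, (B,hash)→48920, (E,nl_idx)→109000 …(+5); best=9000 via (A,hash)
  {ABCD}: card=240000; try (A,hash)→10760, (D,hash)→13720, (A,merge)→36360, (D,merge)→117420, (B,hash)→250680, (A,nl_idx)→262760 …(+5); best=10760 via (A,hash)
  {ABCDE}: card=1200000; try (A,hash)→21720, (D,hash)→49720, (A,merge)→186520, (E,hash)→253960, (D,merge)→689420, (B,hash)→1221640 …(+9); best=21720 via (A,hash)

cost=21720; order=C,B,E,D,A; methods=hash,nl_idx,hash,hash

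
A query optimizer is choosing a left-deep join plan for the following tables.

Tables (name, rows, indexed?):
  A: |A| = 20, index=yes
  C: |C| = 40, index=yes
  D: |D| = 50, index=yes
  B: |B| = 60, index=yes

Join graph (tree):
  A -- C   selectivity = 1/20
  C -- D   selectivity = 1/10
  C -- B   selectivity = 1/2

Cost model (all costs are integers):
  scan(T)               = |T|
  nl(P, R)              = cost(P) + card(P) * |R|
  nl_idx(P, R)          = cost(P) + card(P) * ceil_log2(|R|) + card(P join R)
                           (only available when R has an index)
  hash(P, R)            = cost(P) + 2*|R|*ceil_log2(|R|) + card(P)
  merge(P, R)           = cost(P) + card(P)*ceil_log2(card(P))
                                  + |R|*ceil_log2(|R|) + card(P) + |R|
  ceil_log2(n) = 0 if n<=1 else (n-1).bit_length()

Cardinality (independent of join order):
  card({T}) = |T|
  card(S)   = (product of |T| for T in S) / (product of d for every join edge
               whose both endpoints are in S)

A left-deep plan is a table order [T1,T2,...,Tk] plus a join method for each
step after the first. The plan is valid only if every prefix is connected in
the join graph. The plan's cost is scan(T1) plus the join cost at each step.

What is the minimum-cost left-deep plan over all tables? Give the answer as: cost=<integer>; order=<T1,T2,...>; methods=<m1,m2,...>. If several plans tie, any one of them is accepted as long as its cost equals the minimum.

cost=1540; order=A,C,D,B; methods=nl_idx,nl_idx,hash

Selinger DP (subsets sized 1..n):
  {A}: scan cost=20, card=20
  {C}: scan cost=40, card=40
  {D}: scan cost=50, card=50
  {B}: scan cost=60, card=60
  {AC}: card=40; try (C,nl_idx)→180, (A,hash)→280, (A,nl_idx)→280, (C,merge)→420, (A,merge)→440, (C,hash)→520 …(+2); best=180 via (C,nl_idx)
  {CD}: card=200; try (D,nl_idx)→480, (C,nl_idx)→550, (C,hash)→580, (D,merge)→670, (D,hash)→680, (C,merge)→680 …(+2); best=480 via (D,nl_idx)
  {BC}: card=1200; try (C,hash)→600, (B,merge)→740, (C,merge)→760, (B,hash)→800, (B,nl_idx)→1480, (C,nl_idx)→1620 …(+2); best=600 via (C,hash)
  {ACD}: card=200; try (D,nl_idx)→620, (D,merge)→810, (D,hash)→820, (A,hash)→880, (A,nl_idx)→1680, (D,nl)→2180 …(+2); best=620 via (D,nl_idx)
  {ABC}: card=1200; try (B,merge)→880, (B,hash)→940, (B,nl_idx)→1620, (A,hash)→2000, (B,nl)→2580, (A,nl_idx)→7800 …(+2); best=880 via (B,merge)
  {BCD}: card=6000; try (B,hash)→1400, (D,hash)→2400, (B,merge)→2700, (B,nl_idx)→7680, (B,nl)→12480, (D,nl_idx)→13800 …(+2); best=1400 via (B,hash)
  {ABCD}: card=6000; try (B,hash)→1540, (D,hash)→2680, (B,merge)→2840, (A,hash)→7600, (B,nl_idx)→7820, (B,nl)→12620 …(+6); best=1540 via (B,hash)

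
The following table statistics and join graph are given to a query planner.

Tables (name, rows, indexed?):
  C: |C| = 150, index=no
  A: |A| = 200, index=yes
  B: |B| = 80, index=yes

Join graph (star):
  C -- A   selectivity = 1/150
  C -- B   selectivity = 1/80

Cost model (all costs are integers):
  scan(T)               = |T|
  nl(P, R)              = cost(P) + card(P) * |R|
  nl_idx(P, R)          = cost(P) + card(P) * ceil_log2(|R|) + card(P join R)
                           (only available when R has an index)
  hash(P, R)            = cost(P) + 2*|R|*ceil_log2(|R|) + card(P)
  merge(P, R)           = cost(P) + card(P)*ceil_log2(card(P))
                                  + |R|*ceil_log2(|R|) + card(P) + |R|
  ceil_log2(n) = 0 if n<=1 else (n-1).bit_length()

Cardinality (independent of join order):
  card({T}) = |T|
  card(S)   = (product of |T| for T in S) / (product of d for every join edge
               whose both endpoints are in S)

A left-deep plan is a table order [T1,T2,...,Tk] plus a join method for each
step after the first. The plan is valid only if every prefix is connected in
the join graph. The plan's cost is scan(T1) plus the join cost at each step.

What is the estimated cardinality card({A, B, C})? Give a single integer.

200

Tables in S: A(200), B(80), C(150)
Edges inside S: C-A(d=150), C-B(d=80)
numerator = 200 * 80 * 150 = 2400000
denominator = 150 * 80 = 12000
card(S) = 2400000 / 12000 = 200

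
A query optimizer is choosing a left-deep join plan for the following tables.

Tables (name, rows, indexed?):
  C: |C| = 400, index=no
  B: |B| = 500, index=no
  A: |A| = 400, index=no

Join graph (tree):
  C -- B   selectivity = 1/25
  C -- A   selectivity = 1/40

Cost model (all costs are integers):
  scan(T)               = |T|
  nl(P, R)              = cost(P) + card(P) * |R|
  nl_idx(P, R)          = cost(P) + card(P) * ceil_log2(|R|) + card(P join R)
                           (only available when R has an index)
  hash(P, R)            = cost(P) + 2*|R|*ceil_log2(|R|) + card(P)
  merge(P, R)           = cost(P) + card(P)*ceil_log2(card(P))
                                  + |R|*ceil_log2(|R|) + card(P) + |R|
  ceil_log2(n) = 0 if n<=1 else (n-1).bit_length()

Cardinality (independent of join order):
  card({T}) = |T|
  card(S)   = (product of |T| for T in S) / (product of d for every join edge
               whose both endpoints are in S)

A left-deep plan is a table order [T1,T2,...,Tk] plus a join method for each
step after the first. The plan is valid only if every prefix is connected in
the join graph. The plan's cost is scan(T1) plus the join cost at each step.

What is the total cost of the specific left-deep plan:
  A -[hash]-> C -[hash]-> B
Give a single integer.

21000

step 1: scan A: cost=400, card=400
step 2: join C via hash
    card(P join C) = 400*400/(40) = 4000
    cost = 400 + 2*400*9 + 400 = 8000
step 3: join B via hash
    card(P join B) = 4000*500/(25) = 80000
    cost = 8000 + 2*500*9 + 4000 = 21000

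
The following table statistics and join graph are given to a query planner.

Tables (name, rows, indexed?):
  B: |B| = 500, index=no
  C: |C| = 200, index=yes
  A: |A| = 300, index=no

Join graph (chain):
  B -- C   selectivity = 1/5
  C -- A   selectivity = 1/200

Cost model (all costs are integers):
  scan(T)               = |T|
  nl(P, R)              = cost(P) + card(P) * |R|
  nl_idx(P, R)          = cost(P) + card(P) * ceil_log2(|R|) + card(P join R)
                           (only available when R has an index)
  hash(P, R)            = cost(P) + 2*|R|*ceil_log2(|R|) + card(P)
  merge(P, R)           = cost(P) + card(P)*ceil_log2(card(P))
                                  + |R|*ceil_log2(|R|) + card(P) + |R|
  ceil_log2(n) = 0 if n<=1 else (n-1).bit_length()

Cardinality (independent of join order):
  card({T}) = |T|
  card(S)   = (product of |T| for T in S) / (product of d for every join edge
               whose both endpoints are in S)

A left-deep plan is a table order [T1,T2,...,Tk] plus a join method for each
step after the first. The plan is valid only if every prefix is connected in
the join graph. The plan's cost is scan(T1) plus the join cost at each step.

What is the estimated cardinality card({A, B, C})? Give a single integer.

30000

Tables in S: A(300), B(500), C(200)
Edges inside S: B-C(d=5), C-A(d=200)
numerator = 300 * 500 * 200 = 30000000
denominator = 5 * 200 = 1000
card(S) = 30000000 / 1000 = 30000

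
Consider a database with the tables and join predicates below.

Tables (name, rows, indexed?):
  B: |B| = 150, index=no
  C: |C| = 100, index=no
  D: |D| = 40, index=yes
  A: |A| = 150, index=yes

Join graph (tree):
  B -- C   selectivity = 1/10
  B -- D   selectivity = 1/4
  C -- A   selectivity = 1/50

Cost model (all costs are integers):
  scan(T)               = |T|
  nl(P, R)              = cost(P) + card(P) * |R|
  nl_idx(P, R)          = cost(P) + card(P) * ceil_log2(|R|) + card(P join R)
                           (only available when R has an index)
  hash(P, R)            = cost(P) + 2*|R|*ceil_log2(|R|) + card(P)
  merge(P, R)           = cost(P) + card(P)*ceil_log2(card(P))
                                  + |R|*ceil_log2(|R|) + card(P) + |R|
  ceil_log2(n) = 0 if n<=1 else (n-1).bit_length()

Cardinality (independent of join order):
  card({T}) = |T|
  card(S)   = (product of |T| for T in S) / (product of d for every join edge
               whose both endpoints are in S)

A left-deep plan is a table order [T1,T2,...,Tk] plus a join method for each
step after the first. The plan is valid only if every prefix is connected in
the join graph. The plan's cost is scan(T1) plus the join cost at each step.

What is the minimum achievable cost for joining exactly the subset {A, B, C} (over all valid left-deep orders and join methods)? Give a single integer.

Selinger DP over subsets of {A,B,C}:
  {B}: scan cost=150, card=150
  {C}: scan cost=100, card=100
  {A}: scan cost=150, card=150
  {BC}: card=1500; try (C,hash)→1700, (B,merge)→2250, (C,merge)→2300, (B,hash)→2600, (B,nl)→15100, (C,nl)→15150; best=1700 via (C,hash)
  {AC}: card=300; try (A,nl_idx)→1200, (C,hash)→1700, (A,merge)→2250, (C,merge)→2300, (A,hash)→2600, (A,nl)→15100 …(+1); best=1200 via (A,nl_idx)
  {ABC}: card=4500; try (B,hash)→3900, (B,merge)→5550, (A,hash)→5600, (A,nl_idx)→18200, (A,merge)→21050, (B,nl)→46200 …(+1); best=3900 via (B,hash)

3900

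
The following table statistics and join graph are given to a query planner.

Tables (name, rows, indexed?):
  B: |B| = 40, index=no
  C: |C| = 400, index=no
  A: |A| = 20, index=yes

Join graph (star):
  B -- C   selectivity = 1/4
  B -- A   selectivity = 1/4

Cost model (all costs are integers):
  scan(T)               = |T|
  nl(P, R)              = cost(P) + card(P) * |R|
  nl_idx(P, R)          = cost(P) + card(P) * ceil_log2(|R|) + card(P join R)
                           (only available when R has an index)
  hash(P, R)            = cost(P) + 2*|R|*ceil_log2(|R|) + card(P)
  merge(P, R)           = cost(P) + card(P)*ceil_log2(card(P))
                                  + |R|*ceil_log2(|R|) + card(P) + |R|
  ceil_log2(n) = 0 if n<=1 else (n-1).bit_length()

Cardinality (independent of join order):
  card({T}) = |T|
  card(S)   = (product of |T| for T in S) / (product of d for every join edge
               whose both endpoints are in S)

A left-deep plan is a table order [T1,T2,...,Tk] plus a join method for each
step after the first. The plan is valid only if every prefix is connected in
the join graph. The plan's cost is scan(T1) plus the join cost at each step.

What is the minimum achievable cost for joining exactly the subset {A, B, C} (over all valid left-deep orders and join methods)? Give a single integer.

Selinger DP over subsets of {A,B,C}:
  {B}: scan cost=40, card=40
  {C}: scan cost=400, card=400
  {A}: scan cost=20, card=20
  {BC}: card=4000; try (B,hash)→1280, (C,merge)→4320, (B,merge)→4680, (C,hash)→7280, (C,nl)→16040, (B,nl)→16400; best=1280 via (B,hash)
  {AB}: card=200; try (A,hash)→280, (B,merge)→420, (A,merge)→440, (A,nl_idx)→440, (B,hash)→520, (B,nl)→820 …(+1); best=280 via (A,hash)
  {ABC}: card=20000; try (A,hash)→5480, (C,merge)→6080, (C,hash)→7680, (A,nl_idx)→41280, (A,merge)→53400, (C,nl)→80280 …(+1); best=5480 via (A,hash)

5480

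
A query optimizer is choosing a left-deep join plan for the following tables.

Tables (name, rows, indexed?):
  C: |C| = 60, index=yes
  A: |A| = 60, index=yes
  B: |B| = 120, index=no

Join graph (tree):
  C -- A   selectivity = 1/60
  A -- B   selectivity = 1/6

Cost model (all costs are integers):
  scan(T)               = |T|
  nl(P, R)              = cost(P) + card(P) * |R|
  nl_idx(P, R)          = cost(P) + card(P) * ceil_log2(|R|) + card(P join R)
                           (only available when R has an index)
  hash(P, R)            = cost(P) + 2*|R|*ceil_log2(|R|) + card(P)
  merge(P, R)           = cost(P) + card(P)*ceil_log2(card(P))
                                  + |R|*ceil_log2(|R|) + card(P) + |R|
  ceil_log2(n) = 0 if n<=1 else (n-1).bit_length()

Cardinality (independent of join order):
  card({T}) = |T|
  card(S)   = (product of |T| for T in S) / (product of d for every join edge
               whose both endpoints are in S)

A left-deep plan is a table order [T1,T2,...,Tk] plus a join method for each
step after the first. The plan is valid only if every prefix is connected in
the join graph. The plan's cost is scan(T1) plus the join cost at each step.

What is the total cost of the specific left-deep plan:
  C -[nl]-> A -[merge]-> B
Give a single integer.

step 1: scan C: cost=60, card=60
step 2: join A via nl
    card(P join A) = 60*60/(60) = 60
    cost = 60 + 60*60 = 3660
step 3: join B via merge
    card(P join B) = 60*120/(6) = 1200
    cost = 3660 + 60*6 + 120*7 + 60 + 120 = 5040

5040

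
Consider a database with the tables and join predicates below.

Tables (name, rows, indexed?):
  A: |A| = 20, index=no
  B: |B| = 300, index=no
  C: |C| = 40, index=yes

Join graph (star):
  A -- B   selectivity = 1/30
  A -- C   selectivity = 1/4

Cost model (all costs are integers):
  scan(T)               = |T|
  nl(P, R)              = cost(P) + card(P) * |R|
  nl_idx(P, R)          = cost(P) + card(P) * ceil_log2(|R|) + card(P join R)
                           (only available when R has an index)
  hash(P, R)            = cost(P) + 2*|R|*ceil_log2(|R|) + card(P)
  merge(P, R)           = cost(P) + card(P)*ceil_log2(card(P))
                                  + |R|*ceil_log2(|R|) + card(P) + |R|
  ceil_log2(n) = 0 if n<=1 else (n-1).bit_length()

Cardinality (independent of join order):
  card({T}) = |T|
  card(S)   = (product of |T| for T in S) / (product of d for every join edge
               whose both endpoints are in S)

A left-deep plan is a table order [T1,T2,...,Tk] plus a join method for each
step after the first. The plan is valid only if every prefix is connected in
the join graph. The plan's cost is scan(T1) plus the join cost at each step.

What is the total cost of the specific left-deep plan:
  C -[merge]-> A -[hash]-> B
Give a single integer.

6040

step 1: scan C: cost=40, card=40
step 2: join A via merge
    card(P join A) = 40*20/(4) = 200
    cost = 40 + 40*6 + 20*5 + 40 + 20 = 440
step 3: join B via hash
    card(P join B) = 200*300/(30) = 2000
    cost = 440 + 2*300*9 + 200 = 6040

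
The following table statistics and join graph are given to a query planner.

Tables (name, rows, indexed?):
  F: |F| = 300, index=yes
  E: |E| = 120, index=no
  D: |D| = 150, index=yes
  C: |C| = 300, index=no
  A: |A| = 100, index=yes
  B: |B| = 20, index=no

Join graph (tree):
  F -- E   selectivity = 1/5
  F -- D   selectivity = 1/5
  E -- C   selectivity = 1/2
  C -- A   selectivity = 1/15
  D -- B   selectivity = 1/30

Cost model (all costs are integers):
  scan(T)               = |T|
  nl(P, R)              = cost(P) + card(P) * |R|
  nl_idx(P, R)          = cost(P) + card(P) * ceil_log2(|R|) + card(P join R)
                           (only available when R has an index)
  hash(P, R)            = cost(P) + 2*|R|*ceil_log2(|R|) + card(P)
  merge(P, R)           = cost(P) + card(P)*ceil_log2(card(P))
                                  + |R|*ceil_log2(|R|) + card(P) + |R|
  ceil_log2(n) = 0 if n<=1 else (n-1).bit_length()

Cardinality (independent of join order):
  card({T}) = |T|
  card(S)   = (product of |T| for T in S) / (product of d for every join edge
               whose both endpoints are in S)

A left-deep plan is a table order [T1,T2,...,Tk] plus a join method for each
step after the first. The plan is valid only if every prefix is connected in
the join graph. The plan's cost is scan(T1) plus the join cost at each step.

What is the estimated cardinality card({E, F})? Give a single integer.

7200

Tables in S: E(120), F(300)
Edges inside S: F-E(d=5)
numerator = 120 * 300 = 36000
denominator = 5 = 5
card(S) = 36000 / 5 = 7200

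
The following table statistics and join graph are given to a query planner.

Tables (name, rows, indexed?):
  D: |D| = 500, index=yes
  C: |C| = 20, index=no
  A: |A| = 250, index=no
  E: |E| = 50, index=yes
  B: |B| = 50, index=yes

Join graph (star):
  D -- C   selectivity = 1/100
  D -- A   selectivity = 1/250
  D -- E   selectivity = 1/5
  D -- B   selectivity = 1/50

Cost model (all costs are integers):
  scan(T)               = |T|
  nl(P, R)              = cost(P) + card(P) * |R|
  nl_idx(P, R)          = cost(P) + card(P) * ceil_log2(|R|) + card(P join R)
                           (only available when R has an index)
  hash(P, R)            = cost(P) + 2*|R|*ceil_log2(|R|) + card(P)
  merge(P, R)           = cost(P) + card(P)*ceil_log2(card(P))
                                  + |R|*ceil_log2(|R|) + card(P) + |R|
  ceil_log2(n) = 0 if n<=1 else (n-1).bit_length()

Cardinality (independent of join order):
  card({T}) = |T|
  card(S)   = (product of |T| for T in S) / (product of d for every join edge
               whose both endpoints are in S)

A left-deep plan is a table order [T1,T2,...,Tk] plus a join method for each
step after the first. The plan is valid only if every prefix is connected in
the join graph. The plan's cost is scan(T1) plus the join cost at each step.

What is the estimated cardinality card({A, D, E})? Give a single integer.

Tables in S: A(250), D(500), E(50)
Edges inside S: D-A(d=250), D-E(d=5)
numerator = 250 * 500 * 50 = 6250000
denominator = 250 * 5 = 1250
card(S) = 6250000 / 1250 = 5000

5000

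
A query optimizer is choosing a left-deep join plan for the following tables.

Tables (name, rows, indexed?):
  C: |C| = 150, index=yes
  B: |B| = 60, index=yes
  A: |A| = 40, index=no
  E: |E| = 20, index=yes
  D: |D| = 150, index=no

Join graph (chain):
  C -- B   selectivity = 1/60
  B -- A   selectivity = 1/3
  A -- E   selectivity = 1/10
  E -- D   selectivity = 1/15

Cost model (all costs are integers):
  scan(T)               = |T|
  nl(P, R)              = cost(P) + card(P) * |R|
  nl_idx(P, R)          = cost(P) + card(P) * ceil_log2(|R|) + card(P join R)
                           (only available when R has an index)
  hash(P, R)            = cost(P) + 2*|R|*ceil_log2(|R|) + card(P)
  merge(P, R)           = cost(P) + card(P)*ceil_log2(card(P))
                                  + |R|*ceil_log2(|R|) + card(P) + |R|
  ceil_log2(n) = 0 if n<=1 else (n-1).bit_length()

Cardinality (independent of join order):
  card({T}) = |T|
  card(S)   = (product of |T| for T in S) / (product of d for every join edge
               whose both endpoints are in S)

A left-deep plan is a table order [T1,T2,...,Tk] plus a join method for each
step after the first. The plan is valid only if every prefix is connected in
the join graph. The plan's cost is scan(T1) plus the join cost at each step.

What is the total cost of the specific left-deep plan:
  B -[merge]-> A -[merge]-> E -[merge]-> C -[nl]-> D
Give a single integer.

630230

step 1: scan B: cost=60, card=60
step 2: join A via merge
    card(P join A) = 60*40/(3) = 800
    cost = 60 + 60*6 + 40*6 + 60 + 40 = 760
step 3: join E via merge
    card(P join E) = 800*20/(10) = 1600
    cost = 760 + 800*10 + 20*5 + 800 + 20 = 9680
step 4: join C via merge
    card(P join C) = 1600*150/(60) = 4000
    cost = 9680 + 1600*11 + 150*8 + 1600 + 150 = 30230
step 5: join D via nl
    card(P join D) = 4000*150/(15) = 40000
    cost = 30230 + 4000*150 = 630230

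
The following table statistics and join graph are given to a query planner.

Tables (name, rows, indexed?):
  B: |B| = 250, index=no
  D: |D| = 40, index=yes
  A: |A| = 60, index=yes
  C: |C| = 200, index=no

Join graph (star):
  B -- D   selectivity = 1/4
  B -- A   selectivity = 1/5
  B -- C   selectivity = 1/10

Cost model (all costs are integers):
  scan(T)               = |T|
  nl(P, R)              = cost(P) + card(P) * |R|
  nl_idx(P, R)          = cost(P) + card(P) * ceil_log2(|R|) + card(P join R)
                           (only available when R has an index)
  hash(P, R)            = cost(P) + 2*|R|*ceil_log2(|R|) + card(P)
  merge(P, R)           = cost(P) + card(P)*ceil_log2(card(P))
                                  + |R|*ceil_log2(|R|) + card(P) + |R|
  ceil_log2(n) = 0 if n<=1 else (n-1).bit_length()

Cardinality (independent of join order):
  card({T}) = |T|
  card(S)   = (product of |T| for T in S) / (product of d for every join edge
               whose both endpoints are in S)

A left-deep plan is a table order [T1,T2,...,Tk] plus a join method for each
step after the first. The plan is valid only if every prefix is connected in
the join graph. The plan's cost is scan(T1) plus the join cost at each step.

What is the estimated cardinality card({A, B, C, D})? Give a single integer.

Tables in S: A(60), B(250), C(200), D(40)
Edges inside S: B-D(d=4), B-A(d=5), B-C(d=10)
numerator = 60 * 250 * 200 * 40 = 120000000
denominator = 4 * 5 * 10 = 200
card(S) = 120000000 / 200 = 600000

600000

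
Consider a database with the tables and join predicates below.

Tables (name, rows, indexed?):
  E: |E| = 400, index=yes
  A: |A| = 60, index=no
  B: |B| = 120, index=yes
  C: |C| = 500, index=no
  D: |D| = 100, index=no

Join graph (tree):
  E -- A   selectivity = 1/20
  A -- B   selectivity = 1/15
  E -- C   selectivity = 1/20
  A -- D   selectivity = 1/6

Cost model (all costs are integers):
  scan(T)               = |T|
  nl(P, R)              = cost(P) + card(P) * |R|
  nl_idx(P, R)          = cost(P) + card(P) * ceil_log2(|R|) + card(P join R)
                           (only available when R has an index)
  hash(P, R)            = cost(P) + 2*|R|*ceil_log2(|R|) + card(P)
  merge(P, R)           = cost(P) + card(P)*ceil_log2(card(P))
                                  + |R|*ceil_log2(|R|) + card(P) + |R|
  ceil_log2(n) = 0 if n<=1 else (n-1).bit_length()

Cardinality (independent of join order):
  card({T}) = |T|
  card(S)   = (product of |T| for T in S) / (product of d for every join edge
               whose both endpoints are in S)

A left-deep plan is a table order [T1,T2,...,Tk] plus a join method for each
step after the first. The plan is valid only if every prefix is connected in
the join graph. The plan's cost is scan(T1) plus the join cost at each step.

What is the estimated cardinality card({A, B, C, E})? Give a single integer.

240000

Tables in S: A(60), B(120), C(500), E(400)
Edges inside S: E-A(d=20), A-B(d=15), E-C(d=20)
numerator = 60 * 120 * 500 * 400 = 1440000000
denominator = 20 * 15 * 20 = 6000
card(S) = 1440000000 / 6000 = 240000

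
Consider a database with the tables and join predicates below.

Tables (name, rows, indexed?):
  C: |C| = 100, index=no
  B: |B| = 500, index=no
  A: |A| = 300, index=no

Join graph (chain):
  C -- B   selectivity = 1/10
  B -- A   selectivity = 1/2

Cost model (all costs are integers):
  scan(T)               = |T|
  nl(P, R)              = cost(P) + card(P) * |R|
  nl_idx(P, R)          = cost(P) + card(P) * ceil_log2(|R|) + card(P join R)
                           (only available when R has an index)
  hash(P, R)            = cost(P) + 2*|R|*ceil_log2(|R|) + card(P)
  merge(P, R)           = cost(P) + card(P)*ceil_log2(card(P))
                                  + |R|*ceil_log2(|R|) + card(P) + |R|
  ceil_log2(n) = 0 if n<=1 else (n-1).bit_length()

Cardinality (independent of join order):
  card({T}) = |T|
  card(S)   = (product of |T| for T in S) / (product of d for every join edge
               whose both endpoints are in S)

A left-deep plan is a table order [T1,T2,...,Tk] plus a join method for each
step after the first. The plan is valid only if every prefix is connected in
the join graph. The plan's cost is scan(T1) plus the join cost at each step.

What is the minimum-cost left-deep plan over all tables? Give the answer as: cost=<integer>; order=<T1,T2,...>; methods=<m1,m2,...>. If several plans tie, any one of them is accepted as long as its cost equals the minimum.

cost=12800; order=B,C,A; methods=hash,hash

Selinger DP (subsets sized 1..n):
  {C}: scan cost=100, card=100
  {B}: scan cost=500, card=500
  {A}: scan cost=300, card=300
  {BC}: card=5000; try (C,hash)→2400, (B,merge)→5900, (C,merge)→6300, (B,hash)→9200, (B,nl)→50100, (C,nl)→50500; best=2400 via (C,hash)
  {AB}: card=75000; try (A,hash)→6400, (B,merge)→8300, (A,merge)→8500, (B,hash)→9600, (B,nl)→150300, (A,nl)→150500; best=6400 via (A,hash)
  {ABC}: card=750000; try (A,hash)→12800, (A,merge)→75400, (C,hash)→82800, (C,merge)→1357200, (A,nl)→1502400, (C,nl)→7506400; best=12800 via (A,hash)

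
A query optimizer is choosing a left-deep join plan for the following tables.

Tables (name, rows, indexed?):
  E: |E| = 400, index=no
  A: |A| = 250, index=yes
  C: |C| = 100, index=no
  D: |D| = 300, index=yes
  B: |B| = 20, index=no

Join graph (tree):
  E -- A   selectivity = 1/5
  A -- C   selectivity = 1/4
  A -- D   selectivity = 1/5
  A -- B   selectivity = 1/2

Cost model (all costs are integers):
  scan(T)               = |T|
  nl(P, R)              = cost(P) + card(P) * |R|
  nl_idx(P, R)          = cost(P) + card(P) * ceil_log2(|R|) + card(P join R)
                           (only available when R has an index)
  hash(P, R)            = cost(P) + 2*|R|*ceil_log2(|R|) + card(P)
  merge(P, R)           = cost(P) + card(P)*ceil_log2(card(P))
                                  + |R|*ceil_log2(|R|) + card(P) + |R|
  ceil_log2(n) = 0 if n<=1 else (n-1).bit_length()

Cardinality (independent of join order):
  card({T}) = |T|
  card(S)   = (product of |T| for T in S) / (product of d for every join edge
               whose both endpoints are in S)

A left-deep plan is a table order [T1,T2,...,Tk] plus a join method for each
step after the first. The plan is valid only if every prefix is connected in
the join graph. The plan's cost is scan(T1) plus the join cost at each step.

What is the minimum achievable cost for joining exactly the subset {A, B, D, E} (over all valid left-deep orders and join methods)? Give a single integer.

Selinger DP over subsets of {A,B,D,E}:
  {E}: scan cost=400, card=400
  {A}: scan cost=250, card=250
  {D}: scan cost=300, card=300
  {B}: scan cost=20, card=20
  {AE}: card=20000; try (A,hash)→4800, (E,merge)→6500, (A,merge)→6650, (E,hash)→7700, (A,nl_idx)→23600, (E,nl)→100250 …(+1); best=4800 via (A,hash)
  {AD}: card=15000; try (A,hash)→4600, (D,merge)→5500, (A,merge)→5550, (D,hash)→5900, (D,nl_idx)→17500, (A,nl_idx)→17700 …(+2); best=4600 via (A,hash)
  {AB}: card=2500; try (B,hash)→700, (A,merge)→2390, (B,merge)→2620, (A,nl_idx)→2680, (A,hash)→4040, (A,nl)→5020 …(+1); best=700 via (B,hash)
  {ADE}: card=1200000; try (E,hash)→26800, (D,hash)→30200, (E,merge)→233600, (D,merge)→327800, (D,nl_idx)→1384800, (E,nl)→6004600 …(+1); best=26800 via (E,hash)
  {ABE}: card=200000; try (E,hash)→10400, (B,hash)→25000, (E,merge)→37200, (B,merge)→324920, (B,nl)→404800, (E,nl)→1000700; best=10400 via (E,hash)
  {ABD}: card=150000; try (D,hash)→8600, (B,hash)→19800, (D,merge)→36200, (D,nl_idx)→173200, (B,merge)→229720, (B,nl)→304600 …(+1); best=8600 via (D,hash)
  {ABDE}: card=12000000; try (E,hash)→165800, (D,hash)→215800, (B,hash)→1227000, (E,merge)→2862600, (D,merge)→3813400, (D,nl_idx)→13810400 …(+4); best=165800 via (E,hash)

165800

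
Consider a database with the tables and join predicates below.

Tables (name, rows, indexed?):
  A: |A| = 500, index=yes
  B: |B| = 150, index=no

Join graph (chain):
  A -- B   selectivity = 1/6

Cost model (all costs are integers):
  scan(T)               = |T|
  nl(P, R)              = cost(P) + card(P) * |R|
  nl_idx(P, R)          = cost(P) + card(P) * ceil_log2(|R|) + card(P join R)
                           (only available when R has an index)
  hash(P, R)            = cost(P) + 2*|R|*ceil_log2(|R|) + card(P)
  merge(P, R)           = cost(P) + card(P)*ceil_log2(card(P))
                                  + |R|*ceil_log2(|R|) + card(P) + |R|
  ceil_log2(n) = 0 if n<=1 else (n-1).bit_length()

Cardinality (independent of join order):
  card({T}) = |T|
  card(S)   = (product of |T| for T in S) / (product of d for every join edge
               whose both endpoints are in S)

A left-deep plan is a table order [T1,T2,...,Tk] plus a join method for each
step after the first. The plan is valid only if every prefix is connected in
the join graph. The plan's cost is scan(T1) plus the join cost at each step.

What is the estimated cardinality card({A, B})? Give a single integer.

12500

Tables in S: A(500), B(150)
Edges inside S: A-B(d=6)
numerator = 500 * 150 = 75000
denominator = 6 = 6
card(S) = 75000 / 6 = 12500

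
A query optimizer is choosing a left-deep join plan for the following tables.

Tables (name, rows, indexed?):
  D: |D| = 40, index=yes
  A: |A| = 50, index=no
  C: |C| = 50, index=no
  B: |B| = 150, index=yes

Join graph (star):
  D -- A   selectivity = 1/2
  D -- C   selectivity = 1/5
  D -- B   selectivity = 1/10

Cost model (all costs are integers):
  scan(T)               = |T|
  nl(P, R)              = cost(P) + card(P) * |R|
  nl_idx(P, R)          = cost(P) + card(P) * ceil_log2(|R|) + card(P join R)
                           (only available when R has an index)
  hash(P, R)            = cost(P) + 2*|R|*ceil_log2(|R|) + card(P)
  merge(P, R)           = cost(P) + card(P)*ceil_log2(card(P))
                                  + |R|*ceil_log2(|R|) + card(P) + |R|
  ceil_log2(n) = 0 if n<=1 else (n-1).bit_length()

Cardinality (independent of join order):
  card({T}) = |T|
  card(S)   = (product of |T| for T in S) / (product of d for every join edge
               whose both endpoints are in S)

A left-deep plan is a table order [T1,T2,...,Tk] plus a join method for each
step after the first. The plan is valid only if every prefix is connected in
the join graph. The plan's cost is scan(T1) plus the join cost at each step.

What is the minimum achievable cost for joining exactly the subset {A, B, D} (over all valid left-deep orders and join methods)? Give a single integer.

Selinger DP over subsets of {A,B,D}:
  {D}: scan cost=40, card=40
  {A}: scan cost=50, card=50
  {B}: scan cost=150, card=150
  {AD}: card=1000; try (D,hash)→580, (A,merge)→670, (D,merge)→680, (A,hash)→680, (D,nl_idx)→1350, (A,nl)→2040 …(+1); best=580 via (D,hash)
  {BD}: card=600; try (D,hash)→780, (B,nl_idx)→960, (D,nl_idx)→1650, (B,merge)→1670, (D,merge)→1780, (B,hash)→2480 …(+2); best=780 via (D,hash)
  {ABD}: card=15000; try (A,hash)→1980, (B,hash)→3980, (A,merge)→7730, (B,merge)→12930, (B,nl_idx)→23580, (A,nl)→30780 …(+1); best=1980 via (A,hash)

1980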